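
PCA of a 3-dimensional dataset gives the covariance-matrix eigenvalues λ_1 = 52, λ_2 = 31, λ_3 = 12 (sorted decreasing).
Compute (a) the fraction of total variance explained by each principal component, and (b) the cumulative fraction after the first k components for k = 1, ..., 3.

Step 1 — total variance = trace(Sigma) = Σ λ_i = 52 + 31 + 12 = 95.

Step 2 — fraction explained by component i = λ_i / Σ λ:
  PC1: 52/95 = 0.5474
  PC2: 31/95 = 0.3263
  PC3: 12/95 = 0.1263

Step 3 — cumulative fraction after k components = (λ_1 + ... + λ_k) / Σ λ:
  k = 1: 52/95 = 0.5474
  k = 2: (52 + 31)/95 = 83/95 = 0.8737
  k = 3: (52 + 31 + 12)/95 = 95/95 = 1

Summary (fraction, with percent):

explained: PC1 0.5474 (54.74%), PC2 0.3263 (32.63%), PC3 0.1263 (12.63%);  cumulative: 0.5474, 0.8737, 1


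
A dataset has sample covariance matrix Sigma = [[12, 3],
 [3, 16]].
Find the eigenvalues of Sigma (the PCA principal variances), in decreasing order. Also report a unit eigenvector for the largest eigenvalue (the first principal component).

Step 1 — characteristic polynomial of 2×2 Sigma:
  det(Sigma - λI) = λ² - trace · λ + det = 0.
  trace = 12 + 16 = 28, det = 12·16 - (3)² = 183.
Step 2 — discriminant:
  Δ = trace² - 4·det = 784 - 732 = 52.
Step 3 — eigenvalues:
  λ = (trace ± √Δ)/2 = (28 ± 7.2111)/2,
  λ_1 = 17.6056,  λ_2 = 10.3944.

Step 4 — unit eigenvector for λ_1: solve (Sigma - λ_1 I)v = 0. First row:
  (12 - 17.6056)·v_x + (3)·v_y = 0, i.e. (-5.6056)·v_x + (3)·v_y = 0,
  so v ∝ (b, λ_1 - a) = (3, 5.6056) = u.
  ||u|| = √((3)² + (5.6056)²) = √(40.4222) ≈ 6.3578,
  v_1 = u/||u|| ≈ (0.4719, 0.8817) (||v_1|| = 1).

λ_1 = 17.6056,  λ_2 = 10.3944;  v_1 ≈ (0.4719, 0.8817)


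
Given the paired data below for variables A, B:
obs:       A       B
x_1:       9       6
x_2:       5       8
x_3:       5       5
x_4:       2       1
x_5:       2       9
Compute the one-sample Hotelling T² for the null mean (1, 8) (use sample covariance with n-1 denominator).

Step 1 — sample mean vector:
  mean(A) = (9 + 5 + 5 + 2 + 2) / 5 = 23/5 = 4.6
  mean(B) = (6 + 8 + 5 + 1 + 9) / 5 = 29/5 = 5.8
  x̄ = (4.6, 5.8),  deviation x̄ - mu_0 = (4.6, 5.8) - (1, 8) = (3.6, -2.2).

Step 2 — sample covariance matrix, S[i,j] = (1/(n-1)) · Σ_k (x_{k,i} - mean_i) · (x_{k,j} - mean_j), divisor n-1 = 4:
  S[A,A] = ((4.4)·(4.4) + (0.4)·(0.4) + (0.4)·(0.4) + (-2.6)·(-2.6) + (-2.6)·(-2.6)) / 4 = 33.2/4 = 8.3
  S[A,B] = ((4.4)·(0.2) + (0.4)·(2.2) + (0.4)·(-0.8) + (-2.6)·(-4.8) + (-2.6)·(3.2)) / 4 = 5.6/4 = 1.4
  S[B,B] = ((0.2)·(0.2) + (2.2)·(2.2) + (-0.8)·(-0.8) + (-4.8)·(-4.8) + (3.2)·(3.2)) / 4 = 38.8/4 = 9.7
  S = [[8.3, 1.4],
 [1.4, 9.7]].

Step 3 — invert S. det(S) = 8.3·9.7 - (1.4)² = 78.55.
  S^{-1} = (1/det) · [[d, -b], [-b, a]] = [[0.1235, -0.0178],
 [-0.0178, 0.1057]].

Step 4 — quadratic form (x̄ - mu_0)^T · S^{-1} · (x̄ - mu_0):
  S^{-1} · (x̄ - mu_0) = (0.4838, -0.2966),
  (x̄ - mu_0)^T · [...] = (3.6)·(0.4838) + (-2.2)·(-0.2966) = 2.3941.

Step 5 — scale by n: T² = 5 · 2.3941 = 11.9707.

T² ≈ 11.9707


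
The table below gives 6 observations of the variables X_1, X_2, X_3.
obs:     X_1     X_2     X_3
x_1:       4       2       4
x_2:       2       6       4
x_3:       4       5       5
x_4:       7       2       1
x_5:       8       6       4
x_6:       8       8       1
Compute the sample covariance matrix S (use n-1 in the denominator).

Step 1 — column means:
  mean(X_1) = (4 + 2 + 4 + 7 + 8 + 8) / 6 = 33/6 = 5.5
  mean(X_2) = (2 + 6 + 5 + 2 + 6 + 8) / 6 = 29/6 = 4.8333
  mean(X_3) = (4 + 4 + 5 + 1 + 4 + 1) / 6 = 19/6 = 3.1667

Step 2 — sample covariance S[i,j] = (1/(n-1)) · Σ_k (x_{k,i} - mean_i) · (x_{k,j} - mean_j), with n-1 = 5.
  S[X_1,X_1] = ((-1.5)·(-1.5) + (-3.5)·(-3.5) + (-1.5)·(-1.5) + (1.5)·(1.5) + (2.5)·(2.5) + (2.5)·(2.5)) / 5 = 31.5/5 = 6.3
  S[X_1,X_2] = ((-1.5)·(-2.8333) + (-3.5)·(1.1667) + (-1.5)·(0.1667) + (1.5)·(-2.8333) + (2.5)·(1.1667) + (2.5)·(3.1667)) / 5 = 6.5/5 = 1.3
  S[X_1,X_3] = ((-1.5)·(0.8333) + (-3.5)·(0.8333) + (-1.5)·(1.8333) + (1.5)·(-2.1667) + (2.5)·(0.8333) + (2.5)·(-2.1667)) / 5 = -13.5/5 = -2.7
  S[X_2,X_2] = ((-2.8333)·(-2.8333) + (1.1667)·(1.1667) + (0.1667)·(0.1667) + (-2.8333)·(-2.8333) + (1.1667)·(1.1667) + (3.1667)·(3.1667)) / 5 = 28.8333/5 = 5.7667
  S[X_2,X_3] = ((-2.8333)·(0.8333) + (1.1667)·(0.8333) + (0.1667)·(1.8333) + (-2.8333)·(-2.1667) + (1.1667)·(0.8333) + (3.1667)·(-2.1667)) / 5 = -0.8333/5 = -0.1667
  S[X_3,X_3] = ((0.8333)·(0.8333) + (0.8333)·(0.8333) + (1.8333)·(1.8333) + (-2.1667)·(-2.1667) + (0.8333)·(0.8333) + (-2.1667)·(-2.1667)) / 5 = 14.8333/5 = 2.9667

S is symmetric (S[j,i] = S[i,j]). Assembling:

S = [[6.3, 1.3, -2.7],
 [1.3, 5.7667, -0.1667],
 [-2.7, -0.1667, 2.9667]]


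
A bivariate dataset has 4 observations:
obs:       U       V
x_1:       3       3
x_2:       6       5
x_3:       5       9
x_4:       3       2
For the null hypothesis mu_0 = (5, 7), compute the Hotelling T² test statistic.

Step 1 — sample mean vector:
  mean(U) = (3 + 6 + 5 + 3) / 4 = 17/4 = 4.25
  mean(V) = (3 + 5 + 9 + 2) / 4 = 19/4 = 4.75
  x̄ = (4.25, 4.75),  deviation x̄ - mu_0 = (4.25, 4.75) - (5, 7) = (-0.75, -2.25).

Step 2 — sample covariance matrix, S[i,j] = (1/(n-1)) · Σ_k (x_{k,i} - mean_i) · (x_{k,j} - mean_j), divisor n-1 = 3:
  S[U,U] = ((-1.25)·(-1.25) + (1.75)·(1.75) + (0.75)·(0.75) + (-1.25)·(-1.25)) / 3 = 6.75/3 = 2.25
  S[U,V] = ((-1.25)·(-1.75) + (1.75)·(0.25) + (0.75)·(4.25) + (-1.25)·(-2.75)) / 3 = 9.25/3 = 3.0833
  S[V,V] = ((-1.75)·(-1.75) + (0.25)·(0.25) + (4.25)·(4.25) + (-2.75)·(-2.75)) / 3 = 28.75/3 = 9.5833
  S = [[2.25, 3.0833],
 [3.0833, 9.5833]].

Step 3 — invert S. det(S) = 2.25·9.5833 - (3.0833)² = 12.0556.
  S^{-1} = (1/det) · [[d, -b], [-b, a]] = [[0.7949, -0.2558],
 [-0.2558, 0.1866]].

Step 4 — quadratic form (x̄ - mu_0)^T · S^{-1} · (x̄ - mu_0):
  S^{-1} · (x̄ - mu_0) = (-0.0207, -0.2281),
  (x̄ - mu_0)^T · [...] = (-0.75)·(-0.0207) + (-2.25)·(-0.2281) = 0.5288.

Step 5 — scale by n: T² = 4 · 0.5288 = 2.1152.

T² ≈ 2.1152


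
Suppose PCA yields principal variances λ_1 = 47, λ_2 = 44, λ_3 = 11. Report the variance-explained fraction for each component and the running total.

Step 1 — total variance = trace(Sigma) = Σ λ_i = 47 + 44 + 11 = 102.

Step 2 — fraction explained by component i = λ_i / Σ λ:
  PC1: 47/102 = 0.4608
  PC2: 44/102 = 0.4314
  PC3: 11/102 = 0.1078

Step 3 — cumulative fraction after k components = (λ_1 + ... + λ_k) / Σ λ:
  k = 1: 47/102 = 0.4608
  k = 2: (47 + 44)/102 = 91/102 = 0.8922
  k = 3: (47 + 44 + 11)/102 = 102/102 = 1

Summary (fraction, with percent):

explained: PC1 0.4608 (46.08%), PC2 0.4314 (43.14%), PC3 0.1078 (10.78%);  cumulative: 0.4608, 0.8922, 1


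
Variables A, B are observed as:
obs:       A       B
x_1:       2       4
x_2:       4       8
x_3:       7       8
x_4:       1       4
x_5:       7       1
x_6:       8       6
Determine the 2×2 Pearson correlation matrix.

Step 1 — column means:
  mean(A) = (2 + 4 + 7 + 1 + 7 + 8) / 6 = 29/6 = 4.8333
  mean(B) = (4 + 8 + 8 + 4 + 1 + 6) / 6 = 31/6 = 5.1667

Step 2 — sample variances and covariances s[i,j] = (1/(n-1)) · Σ_k (x_{k,i} - mean_i) · (x_{k,j} - mean_j), with n-1 = 5:
  s[A,A] = ((-2.8333)·(-2.8333) + (-0.8333)·(-0.8333) + (2.1667)·(2.1667) + (-3.8333)·(-3.8333) + (2.1667)·(2.1667) + (3.1667)·(3.1667)) / 5 = 42.8333/5 = 8.5667
  s[A,B] = ((-2.8333)·(-1.1667) + (-0.8333)·(2.8333) + (2.1667)·(2.8333) + (-3.8333)·(-1.1667) + (2.1667)·(-4.1667) + (3.1667)·(0.8333)) / 5 = 5.1667/5 = 1.0333
  s[B,B] = ((-1.1667)·(-1.1667) + (2.8333)·(2.8333) + (2.8333)·(2.8333) + (-1.1667)·(-1.1667) + (-4.1667)·(-4.1667) + (0.8333)·(0.8333)) / 5 = 36.8333/5 = 7.3667
  Sample standard deviations s_i = √(s[i,i]):
  s(A) = √(8.5667) = 2.9269
  s(B) = √(7.3667) = 2.7142

Step 3 — r_{ij} = s_{ij} / (s_i · s_j):
  r[A,A] = 1 (diagonal).
  r[A,B] = 1.0333 / (2.9269 · 2.7142) = 1.0333 / 7.944 = 0.1301
  r[B,B] = 1 (diagonal).

R is symmetric with unit diagonal. Assembling:

R = [[1, 0.1301],
 [0.1301, 1]]


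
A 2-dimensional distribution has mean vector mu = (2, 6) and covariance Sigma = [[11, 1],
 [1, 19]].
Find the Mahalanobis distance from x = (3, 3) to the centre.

Step 1 — centre the observation: (x - mu) = (1, -3).

Step 2 — invert Sigma. det(Sigma) = 11·19 - (1)² = 208.
  Sigma^{-1} = (1/det) · [[d, -b], [-b, a]] = [[0.0913, -0.0048],
 [-0.0048, 0.0529]].

Step 3 — form the quadratic (x - mu)^T · Sigma^{-1} · (x - mu):
  Sigma^{-1} · (x - mu) = (0.1058, -0.1635).
  (x - mu)^T · [Sigma^{-1} · (x - mu)] = (1)·(0.1058) + (-3)·(-0.1635) = 0.5962.

Step 4 — take square root: d = √(0.5962) ≈ 0.7721.

d(x, mu) = √(0.5962) ≈ 0.7721


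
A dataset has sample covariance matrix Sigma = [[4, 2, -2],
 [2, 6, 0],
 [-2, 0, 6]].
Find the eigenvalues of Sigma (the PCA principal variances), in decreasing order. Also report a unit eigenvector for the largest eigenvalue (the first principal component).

Step 1 — characteristic polynomial p(λ) = det(λI - Sigma) = λ³ - tr·λ² + c_1·λ - det, where tr = trace, c_1 = sum of the principal 2×2 minors, det = det(Sigma):
  tr = 4 + 6 + 6 = 16,
  c_1 = (4·6 - (2)²) + (4·6 - (-2)²) + (6·6 - (0)²) = 20 + 20 + 36 = 76,
  det = 4·(6·6 - (0)²) - (2)·((2)·6 - (0)·(-2)) + (-2)·((2)·(0) - 6·(-2)) = 4·(36) - (2)·(12) + (-2)·(12) = 96.
  So p(λ) = λ³ - 16λ² + 76λ - 96.
Step 2 — look for an integer root (rational root theorem: any rational root is an integer divisor of 96). Testing λ = 2:
  p(2) = 8 - 64 + 152 - 96 = 0  ✓
  Dividing out (λ - 2): p(λ) = (λ - 2)(λ² - 14λ + 48).
Step 3 — remaining eigenvalues from the quadratic λ² - 14λ + 48 = 0:
  Δ = 14² - 4·48 = 196 - 192 = 4,  λ = (14 ± √4)/2 = (14 ± 2)/2 = 8 or 6.
  Sorted: λ_1 = 8,  λ_2 = 6,  λ_3 = 2  (check: sum = 16 = tr ✓).

Step 4 — unit eigenvector for λ_1 = 8: v spans the null space of (Sigma - λ_1 I), whose rows are
  r_1 = (-4, 2, -2),  r_2 = (2, -2, 0),  r_3 = (-2, 0, -2).
  v is orthogonal to every row, so take v ∝ r_1 × r_2 = ((2)·(0) - (-2)·(-2), (-2)·(2) - (-4)·(0), (-4)·(-2) - (2)·(2)) = (-4, -4, 4).
  Rescale (divide by 4; multiply by -1 so the first nonzero entry is positive): u = (1, 1, -1).
  ||u|| = √((1)² + (1)² + (-1)²) = √(3) ≈ 1.7321,  v_1 = u/||u|| ≈ (0.5774, 0.5774, -0.5774) (||v_1|| = 1).

λ_1 = 8,  λ_2 = 6,  λ_3 = 2;  v_1 ≈ (0.5774, 0.5774, -0.5774)


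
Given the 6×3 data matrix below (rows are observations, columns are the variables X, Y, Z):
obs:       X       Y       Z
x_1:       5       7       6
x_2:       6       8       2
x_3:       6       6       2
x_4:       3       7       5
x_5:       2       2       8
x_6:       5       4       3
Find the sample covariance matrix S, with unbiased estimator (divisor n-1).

Step 1 — column means:
  mean(X) = (5 + 6 + 6 + 3 + 2 + 5) / 6 = 27/6 = 4.5
  mean(Y) = (7 + 8 + 6 + 7 + 2 + 4) / 6 = 34/6 = 5.6667
  mean(Z) = (6 + 2 + 2 + 5 + 8 + 3) / 6 = 26/6 = 4.3333

Step 2 — sample covariance S[i,j] = (1/(n-1)) · Σ_k (x_{k,i} - mean_i) · (x_{k,j} - mean_j), with n-1 = 5.
  S[X,X] = ((0.5)·(0.5) + (1.5)·(1.5) + (1.5)·(1.5) + (-1.5)·(-1.5) + (-2.5)·(-2.5) + (0.5)·(0.5)) / 5 = 13.5/5 = 2.7
  S[X,Y] = ((0.5)·(1.3333) + (1.5)·(2.3333) + (1.5)·(0.3333) + (-1.5)·(1.3333) + (-2.5)·(-3.6667) + (0.5)·(-1.6667)) / 5 = 11/5 = 2.2
  S[X,Z] = ((0.5)·(1.6667) + (1.5)·(-2.3333) + (1.5)·(-2.3333) + (-1.5)·(0.6667) + (-2.5)·(3.6667) + (0.5)·(-1.3333)) / 5 = -17/5 = -3.4
  S[Y,Y] = ((1.3333)·(1.3333) + (2.3333)·(2.3333) + (0.3333)·(0.3333) + (1.3333)·(1.3333) + (-3.6667)·(-3.6667) + (-1.6667)·(-1.6667)) / 5 = 25.3333/5 = 5.0667
  S[Y,Z] = ((1.3333)·(1.6667) + (2.3333)·(-2.3333) + (0.3333)·(-2.3333) + (1.3333)·(0.6667) + (-3.6667)·(3.6667) + (-1.6667)·(-1.3333)) / 5 = -14.3333/5 = -2.8667
  S[Z,Z] = ((1.6667)·(1.6667) + (-2.3333)·(-2.3333) + (-2.3333)·(-2.3333) + (0.6667)·(0.6667) + (3.6667)·(3.6667) + (-1.3333)·(-1.3333)) / 5 = 29.3333/5 = 5.8667

S is symmetric (S[j,i] = S[i,j]). Assembling:

S = [[2.7, 2.2, -3.4],
 [2.2, 5.0667, -2.8667],
 [-3.4, -2.8667, 5.8667]]


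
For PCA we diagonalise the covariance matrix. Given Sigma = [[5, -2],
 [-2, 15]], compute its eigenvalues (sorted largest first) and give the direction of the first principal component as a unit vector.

Step 1 — characteristic polynomial of 2×2 Sigma:
  det(Sigma - λI) = λ² - trace · λ + det = 0.
  trace = 5 + 15 = 20, det = 5·15 - (-2)² = 71.
Step 2 — discriminant:
  Δ = trace² - 4·det = 400 - 284 = 116.
Step 3 — eigenvalues:
  λ = (trace ± √Δ)/2 = (20 ± 10.7703)/2,
  λ_1 = 15.3852,  λ_2 = 4.6148.

Step 4 — unit eigenvector for λ_1: solve (Sigma - λ_1 I)v = 0. First row:
  (5 - 15.3852)·v_x + (-2)·v_y = 0, i.e. (-10.3852)·v_x + (-2)·v_y = 0,
  so v ∝ (b, λ_1 - a) = (-2, 10.3852); multiply by -1 so the first entry is positive: u = (2, -10.3852).
  ||u|| = √((2)² + (-10.3852)²) = √(111.8516) ≈ 10.576,
  v_1 = u/||u|| ≈ (0.1891, -0.982) (||v_1|| = 1).

λ_1 = 15.3852,  λ_2 = 4.6148;  v_1 ≈ (0.1891, -0.982)


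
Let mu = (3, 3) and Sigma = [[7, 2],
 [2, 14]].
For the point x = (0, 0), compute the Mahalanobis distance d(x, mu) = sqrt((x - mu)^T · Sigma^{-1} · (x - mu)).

Step 1 — centre the observation: (x - mu) = (-3, -3).

Step 2 — invert Sigma. det(Sigma) = 7·14 - (2)² = 94.
  Sigma^{-1} = (1/det) · [[d, -b], [-b, a]] = [[0.1489, -0.0213],
 [-0.0213, 0.0745]].

Step 3 — form the quadratic (x - mu)^T · Sigma^{-1} · (x - mu):
  Sigma^{-1} · (x - mu) = (-0.383, -0.1596).
  (x - mu)^T · [Sigma^{-1} · (x - mu)] = (-3)·(-0.383) + (-3)·(-0.1596) = 1.6277.

Step 4 — take square root: d = √(1.6277) ≈ 1.2758.

d(x, mu) = √(1.6277) ≈ 1.2758


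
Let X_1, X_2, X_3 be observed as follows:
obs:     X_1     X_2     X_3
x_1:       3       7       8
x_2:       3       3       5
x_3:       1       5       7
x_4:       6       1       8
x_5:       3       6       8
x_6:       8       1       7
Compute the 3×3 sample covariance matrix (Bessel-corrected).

Step 1 — column means:
  mean(X_1) = (3 + 3 + 1 + 6 + 3 + 8) / 6 = 24/6 = 4
  mean(X_2) = (7 + 3 + 5 + 1 + 6 + 1) / 6 = 23/6 = 3.8333
  mean(X_3) = (8 + 5 + 7 + 8 + 8 + 7) / 6 = 43/6 = 7.1667

Step 2 — sample covariance S[i,j] = (1/(n-1)) · Σ_k (x_{k,i} - mean_i) · (x_{k,j} - mean_j), with n-1 = 5.
  S[X_1,X_1] = ((-1)·(-1) + (-1)·(-1) + (-3)·(-3) + (2)·(2) + (-1)·(-1) + (4)·(4)) / 5 = 32/5 = 6.4
  S[X_1,X_2] = ((-1)·(3.1667) + (-1)·(-0.8333) + (-3)·(1.1667) + (2)·(-2.8333) + (-1)·(2.1667) + (4)·(-2.8333)) / 5 = -25/5 = -5
  S[X_1,X_3] = ((-1)·(0.8333) + (-1)·(-2.1667) + (-3)·(-0.1667) + (2)·(0.8333) + (-1)·(0.8333) + (4)·(-0.1667)) / 5 = 2/5 = 0.4
  S[X_2,X_2] = ((3.1667)·(3.1667) + (-0.8333)·(-0.8333) + (1.1667)·(1.1667) + (-2.8333)·(-2.8333) + (2.1667)·(2.1667) + (-2.8333)·(-2.8333)) / 5 = 32.8333/5 = 6.5667
  S[X_2,X_3] = ((3.1667)·(0.8333) + (-0.8333)·(-2.1667) + (1.1667)·(-0.1667) + (-2.8333)·(0.8333) + (2.1667)·(0.8333) + (-2.8333)·(-0.1667)) / 5 = 4.1667/5 = 0.8333
  S[X_3,X_3] = ((0.8333)·(0.8333) + (-2.1667)·(-2.1667) + (-0.1667)·(-0.1667) + (0.8333)·(0.8333) + (0.8333)·(0.8333) + (-0.1667)·(-0.1667)) / 5 = 6.8333/5 = 1.3667

S is symmetric (S[j,i] = S[i,j]). Assembling:

S = [[6.4, -5, 0.4],
 [-5, 6.5667, 0.8333],
 [0.4, 0.8333, 1.3667]]


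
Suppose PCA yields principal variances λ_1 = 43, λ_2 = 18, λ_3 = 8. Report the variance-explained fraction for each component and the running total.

Step 1 — total variance = trace(Sigma) = Σ λ_i = 43 + 18 + 8 = 69.

Step 2 — fraction explained by component i = λ_i / Σ λ:
  PC1: 43/69 = 0.6232
  PC2: 18/69 = 0.2609
  PC3: 8/69 = 0.1159

Step 3 — cumulative fraction after k components = (λ_1 + ... + λ_k) / Σ λ:
  k = 1: 43/69 = 0.6232
  k = 2: (43 + 18)/69 = 61/69 = 0.8841
  k = 3: (43 + 18 + 8)/69 = 69/69 = 1

Summary (fraction, with percent):

explained: PC1 0.6232 (62.32%), PC2 0.2609 (26.09%), PC3 0.1159 (11.59%);  cumulative: 0.6232, 0.8841, 1


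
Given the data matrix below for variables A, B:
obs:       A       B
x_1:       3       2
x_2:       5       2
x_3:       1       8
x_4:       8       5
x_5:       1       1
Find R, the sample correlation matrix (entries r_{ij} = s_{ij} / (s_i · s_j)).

Step 1 — column means:
  mean(A) = (3 + 5 + 1 + 8 + 1) / 5 = 18/5 = 3.6
  mean(B) = (2 + 2 + 8 + 5 + 1) / 5 = 18/5 = 3.6

Step 2 — sample variances and covariances s[i,j] = (1/(n-1)) · Σ_k (x_{k,i} - mean_i) · (x_{k,j} - mean_j), with n-1 = 4:
  s[A,A] = ((-0.6)·(-0.6) + (1.4)·(1.4) + (-2.6)·(-2.6) + (4.4)·(4.4) + (-2.6)·(-2.6)) / 4 = 35.2/4 = 8.8
  s[A,B] = ((-0.6)·(-1.6) + (1.4)·(-1.6) + (-2.6)·(4.4) + (4.4)·(1.4) + (-2.6)·(-2.6)) / 4 = 0.2/4 = 0.05
  s[B,B] = ((-1.6)·(-1.6) + (-1.6)·(-1.6) + (4.4)·(4.4) + (1.4)·(1.4) + (-2.6)·(-2.6)) / 4 = 33.2/4 = 8.3
  Sample standard deviations s_i = √(s[i,i]):
  s(A) = √(8.8) = 2.9665
  s(B) = √(8.3) = 2.881

Step 3 — r_{ij} = s_{ij} / (s_i · s_j):
  r[A,A] = 1 (diagonal).
  r[A,B] = 0.05 / (2.9665 · 2.881) = 0.05 / 8.5463 = 0.0059
  r[B,B] = 1 (diagonal).

R is symmetric with unit diagonal. Assembling:

R = [[1, 0.0059],
 [0.0059, 1]]


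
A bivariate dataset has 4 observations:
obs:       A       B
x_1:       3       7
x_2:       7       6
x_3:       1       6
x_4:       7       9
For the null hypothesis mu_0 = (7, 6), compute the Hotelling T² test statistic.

Step 1 — sample mean vector:
  mean(A) = (3 + 7 + 1 + 7) / 4 = 18/4 = 4.5
  mean(B) = (7 + 6 + 6 + 9) / 4 = 28/4 = 7
  x̄ = (4.5, 7),  deviation x̄ - mu_0 = (4.5, 7) - (7, 6) = (-2.5, 1).

Step 2 — sample covariance matrix, S[i,j] = (1/(n-1)) · Σ_k (x_{k,i} - mean_i) · (x_{k,j} - mean_j), divisor n-1 = 3:
  S[A,A] = ((-1.5)·(-1.5) + (2.5)·(2.5) + (-3.5)·(-3.5) + (2.5)·(2.5)) / 3 = 27/3 = 9
  S[A,B] = ((-1.5)·(0) + (2.5)·(-1) + (-3.5)·(-1) + (2.5)·(2)) / 3 = 6/3 = 2
  S[B,B] = ((0)·(0) + (-1)·(-1) + (-1)·(-1) + (2)·(2)) / 3 = 6/3 = 2
  S = [[9, 2],
 [2, 2]].

Step 3 — invert S. det(S) = 9·2 - (2)² = 14.
  S^{-1} = (1/det) · [[d, -b], [-b, a]] = [[0.1429, -0.1429],
 [-0.1429, 0.6429]].

Step 4 — quadratic form (x̄ - mu_0)^T · S^{-1} · (x̄ - mu_0):
  S^{-1} · (x̄ - mu_0) = (-0.5, 1),
  (x̄ - mu_0)^T · [...] = (-2.5)·(-0.5) + (1)·(1) = 2.25.

Step 5 — scale by n: T² = 4 · 2.25 = 9.

T² ≈ 9


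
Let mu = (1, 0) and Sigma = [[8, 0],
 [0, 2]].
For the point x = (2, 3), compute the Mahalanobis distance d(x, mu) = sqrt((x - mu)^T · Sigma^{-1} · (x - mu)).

Step 1 — centre the observation: (x - mu) = (1, 3).

Step 2 — invert Sigma. det(Sigma) = 8·2 - (0)² = 16.
  Sigma^{-1} = (1/det) · [[d, -b], [-b, a]] = [[0.125, 0],
 [0, 0.5]].

Step 3 — form the quadratic (x - mu)^T · Sigma^{-1} · (x - mu):
  Sigma^{-1} · (x - mu) = (0.125, 1.5).
  (x - mu)^T · [Sigma^{-1} · (x - mu)] = (1)·(0.125) + (3)·(1.5) = 4.625.

Step 4 — take square root: d = √(4.625) ≈ 2.1506.

d(x, mu) = √(4.625) ≈ 2.1506


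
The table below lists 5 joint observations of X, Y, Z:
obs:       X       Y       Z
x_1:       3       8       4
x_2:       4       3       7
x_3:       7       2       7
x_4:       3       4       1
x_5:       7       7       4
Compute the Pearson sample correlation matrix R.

Step 1 — column means:
  mean(X) = (3 + 4 + 7 + 3 + 7) / 5 = 24/5 = 4.8
  mean(Y) = (8 + 3 + 2 + 4 + 7) / 5 = 24/5 = 4.8
  mean(Z) = (4 + 7 + 7 + 1 + 4) / 5 = 23/5 = 4.6

Step 2 — sample variances and covariances s[i,j] = (1/(n-1)) · Σ_k (x_{k,i} - mean_i) · (x_{k,j} - mean_j), with n-1 = 4:
  s[X,X] = ((-1.8)·(-1.8) + (-0.8)·(-0.8) + (2.2)·(2.2) + (-1.8)·(-1.8) + (2.2)·(2.2)) / 4 = 16.8/4 = 4.2
  s[X,Y] = ((-1.8)·(3.2) + (-0.8)·(-1.8) + (2.2)·(-2.8) + (-1.8)·(-0.8) + (2.2)·(2.2)) / 4 = -4.2/4 = -1.05
  s[X,Z] = ((-1.8)·(-0.6) + (-0.8)·(2.4) + (2.2)·(2.4) + (-1.8)·(-3.6) + (2.2)·(-0.6)) / 4 = 9.6/4 = 2.4
  s[Y,Y] = ((3.2)·(3.2) + (-1.8)·(-1.8) + (-2.8)·(-2.8) + (-0.8)·(-0.8) + (2.2)·(2.2)) / 4 = 26.8/4 = 6.7
  s[Y,Z] = ((3.2)·(-0.6) + (-1.8)·(2.4) + (-2.8)·(2.4) + (-0.8)·(-3.6) + (2.2)·(-0.6)) / 4 = -11.4/4 = -2.85
  s[Z,Z] = ((-0.6)·(-0.6) + (2.4)·(2.4) + (2.4)·(2.4) + (-3.6)·(-3.6) + (-0.6)·(-0.6)) / 4 = 25.2/4 = 6.3
  Sample standard deviations s_i = √(s[i,i]):
  s(X) = √(4.2) = 2.0494
  s(Y) = √(6.7) = 2.5884
  s(Z) = √(6.3) = 2.51

Step 3 — r_{ij} = s_{ij} / (s_i · s_j):
  r[X,X] = 1 (diagonal).
  r[X,Y] = -1.05 / (2.0494 · 2.5884) = -1.05 / 5.3047 = -0.1979
  r[X,Z] = 2.4 / (2.0494 · 2.51) = 2.4 / 5.1439 = 0.4666
  r[Y,Y] = 1 (diagonal).
  r[Y,Z] = -2.85 / (2.5884 · 2.51) = -2.85 / 6.4969 = -0.4387
  r[Z,Z] = 1 (diagonal).

R is symmetric with unit diagonal. Assembling:

R = [[1, -0.1979, 0.4666],
 [-0.1979, 1, -0.4387],
 [0.4666, -0.4387, 1]]


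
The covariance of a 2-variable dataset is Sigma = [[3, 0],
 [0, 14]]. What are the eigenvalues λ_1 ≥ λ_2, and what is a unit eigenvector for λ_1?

Step 1 — characteristic polynomial of 2×2 Sigma:
  det(Sigma - λI) = λ² - trace · λ + det = 0.
  trace = 3 + 14 = 17, det = 3·14 - (0)² = 42.
Step 2 — discriminant:
  Δ = trace² - 4·det = 289 - 168 = 121.
Step 3 — eigenvalues:
  λ = (trace ± √Δ)/2 = (17 ± 11)/2,
  λ_1 = 14,  λ_2 = 3.

Step 4 — unit eigenvector for λ_1: Sigma is diagonal, so its eigenvectors are the coordinate axes. λ_1 = 14 is the diagonal entry on the second coordinate axis, hence
  v_1 = (0, 1) (||v_1|| = 1).

λ_1 = 14,  λ_2 = 3;  v_1 ≈ (0, 1)


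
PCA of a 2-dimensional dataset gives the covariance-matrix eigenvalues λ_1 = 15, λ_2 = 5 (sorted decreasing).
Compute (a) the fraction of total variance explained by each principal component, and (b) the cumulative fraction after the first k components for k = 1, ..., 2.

Step 1 — total variance = trace(Sigma) = Σ λ_i = 15 + 5 = 20.

Step 2 — fraction explained by component i = λ_i / Σ λ:
  PC1: 15/20 = 0.75
  PC2: 5/20 = 0.25

Step 3 — cumulative fraction after k components = (λ_1 + ... + λ_k) / Σ λ:
  k = 1: 15/20 = 0.75
  k = 2: (15 + 5)/20 = 20/20 = 1

Summary (fraction, with percent):

explained: PC1 0.75 (75%), PC2 0.25 (25%);  cumulative: 0.75, 1


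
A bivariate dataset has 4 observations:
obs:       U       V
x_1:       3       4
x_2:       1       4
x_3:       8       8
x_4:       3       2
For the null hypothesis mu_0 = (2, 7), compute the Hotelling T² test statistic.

Step 1 — sample mean vector:
  mean(U) = (3 + 1 + 8 + 3) / 4 = 15/4 = 3.75
  mean(V) = (4 + 4 + 8 + 2) / 4 = 18/4 = 4.5
  x̄ = (3.75, 4.5),  deviation x̄ - mu_0 = (3.75, 4.5) - (2, 7) = (1.75, -2.5).

Step 2 — sample covariance matrix, S[i,j] = (1/(n-1)) · Σ_k (x_{k,i} - mean_i) · (x_{k,j} - mean_j), divisor n-1 = 3:
  S[U,U] = ((-0.75)·(-0.75) + (-2.75)·(-2.75) + (4.25)·(4.25) + (-0.75)·(-0.75)) / 3 = 26.75/3 = 8.9167
  S[U,V] = ((-0.75)·(-0.5) + (-2.75)·(-0.5) + (4.25)·(3.5) + (-0.75)·(-2.5)) / 3 = 18.5/3 = 6.1667
  S[V,V] = ((-0.5)·(-0.5) + (-0.5)·(-0.5) + (3.5)·(3.5) + (-2.5)·(-2.5)) / 3 = 19/3 = 6.3333
  S = [[8.9167, 6.1667],
 [6.1667, 6.3333]].

Step 3 — invert S. det(S) = 8.9167·6.3333 - (6.1667)² = 18.4444.
  S^{-1} = (1/det) · [[d, -b], [-b, a]] = [[0.3434, -0.3343],
 [-0.3343, 0.4834]].

Step 4 — quadratic form (x̄ - mu_0)^T · S^{-1} · (x̄ - mu_0):
  S^{-1} · (x̄ - mu_0) = (1.4367, -1.7937),
  (x̄ - mu_0)^T · [...] = (1.75)·(1.4367) + (-2.5)·(-1.7937) = 6.9985.

Step 5 — scale by n: T² = 4 · 6.9985 = 27.994.

T² ≈ 27.994


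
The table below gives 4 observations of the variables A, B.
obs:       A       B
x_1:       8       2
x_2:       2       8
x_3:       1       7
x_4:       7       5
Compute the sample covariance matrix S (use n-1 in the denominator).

Step 1 — column means:
  mean(A) = (8 + 2 + 1 + 7) / 4 = 18/4 = 4.5
  mean(B) = (2 + 8 + 7 + 5) / 4 = 22/4 = 5.5

Step 2 — sample covariance S[i,j] = (1/(n-1)) · Σ_k (x_{k,i} - mean_i) · (x_{k,j} - mean_j), with n-1 = 3.
  S[A,A] = ((3.5)·(3.5) + (-2.5)·(-2.5) + (-3.5)·(-3.5) + (2.5)·(2.5)) / 3 = 37/3 = 12.3333
  S[A,B] = ((3.5)·(-3.5) + (-2.5)·(2.5) + (-3.5)·(1.5) + (2.5)·(-0.5)) / 3 = -25/3 = -8.3333
  S[B,B] = ((-3.5)·(-3.5) + (2.5)·(2.5) + (1.5)·(1.5) + (-0.5)·(-0.5)) / 3 = 21/3 = 7

S is symmetric (S[j,i] = S[i,j]). Assembling:

S = [[12.3333, -8.3333],
 [-8.3333, 7]]


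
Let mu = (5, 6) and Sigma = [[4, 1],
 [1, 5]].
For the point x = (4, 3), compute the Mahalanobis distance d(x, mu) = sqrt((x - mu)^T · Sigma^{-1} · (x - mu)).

Step 1 — centre the observation: (x - mu) = (-1, -3).

Step 2 — invert Sigma. det(Sigma) = 4·5 - (1)² = 19.
  Sigma^{-1} = (1/det) · [[d, -b], [-b, a]] = [[0.2632, -0.0526],
 [-0.0526, 0.2105]].

Step 3 — form the quadratic (x - mu)^T · Sigma^{-1} · (x - mu):
  Sigma^{-1} · (x - mu) = (-0.1053, -0.5789).
  (x - mu)^T · [Sigma^{-1} · (x - mu)] = (-1)·(-0.1053) + (-3)·(-0.5789) = 1.8421.

Step 4 — take square root: d = √(1.8421) ≈ 1.3572.

d(x, mu) = √(1.8421) ≈ 1.3572


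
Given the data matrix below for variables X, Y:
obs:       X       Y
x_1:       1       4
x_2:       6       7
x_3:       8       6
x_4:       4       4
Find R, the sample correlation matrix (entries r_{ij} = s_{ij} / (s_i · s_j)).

Step 1 — column means:
  mean(X) = (1 + 6 + 8 + 4) / 4 = 19/4 = 4.75
  mean(Y) = (4 + 7 + 6 + 4) / 4 = 21/4 = 5.25

Step 2 — sample variances and covariances s[i,j] = (1/(n-1)) · Σ_k (x_{k,i} - mean_i) · (x_{k,j} - mean_j), with n-1 = 3:
  s[X,X] = ((-3.75)·(-3.75) + (1.25)·(1.25) + (3.25)·(3.25) + (-0.75)·(-0.75)) / 3 = 26.75/3 = 8.9167
  s[X,Y] = ((-3.75)·(-1.25) + (1.25)·(1.75) + (3.25)·(0.75) + (-0.75)·(-1.25)) / 3 = 10.25/3 = 3.4167
  s[Y,Y] = ((-1.25)·(-1.25) + (1.75)·(1.75) + (0.75)·(0.75) + (-1.25)·(-1.25)) / 3 = 6.75/3 = 2.25
  Sample standard deviations s_i = √(s[i,i]):
  s(X) = √(8.9167) = 2.9861
  s(Y) = √(2.25) = 1.5

Step 3 — r_{ij} = s_{ij} / (s_i · s_j):
  r[X,X] = 1 (diagonal).
  r[X,Y] = 3.4167 / (2.9861 · 1.5) = 3.4167 / 4.4791 = 0.7628
  r[Y,Y] = 1 (diagonal).

R is symmetric with unit diagonal. Assembling:

R = [[1, 0.7628],
 [0.7628, 1]]


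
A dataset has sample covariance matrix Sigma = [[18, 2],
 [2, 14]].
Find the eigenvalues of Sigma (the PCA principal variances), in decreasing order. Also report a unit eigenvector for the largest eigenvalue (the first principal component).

Step 1 — characteristic polynomial of 2×2 Sigma:
  det(Sigma - λI) = λ² - trace · λ + det = 0.
  trace = 18 + 14 = 32, det = 18·14 - (2)² = 248.
Step 2 — discriminant:
  Δ = trace² - 4·det = 1024 - 992 = 32.
Step 3 — eigenvalues:
  λ = (trace ± √Δ)/2 = (32 ± 5.6569)/2,
  λ_1 = 18.8284,  λ_2 = 13.1716.

Step 4 — unit eigenvector for λ_1: solve (Sigma - λ_1 I)v = 0. First row:
  (18 - 18.8284)·v_x + (2)·v_y = 0, i.e. (-0.8284)·v_x + (2)·v_y = 0,
  so v ∝ (b, λ_1 - a) = (2, 0.8284) = u.
  ||u|| = √((2)² + (0.8284)²) = √(4.6863) ≈ 2.1648,
  v_1 = u/||u|| ≈ (0.9239, 0.3827) (||v_1|| = 1).

λ_1 = 18.8284,  λ_2 = 13.1716;  v_1 ≈ (0.9239, 0.3827)


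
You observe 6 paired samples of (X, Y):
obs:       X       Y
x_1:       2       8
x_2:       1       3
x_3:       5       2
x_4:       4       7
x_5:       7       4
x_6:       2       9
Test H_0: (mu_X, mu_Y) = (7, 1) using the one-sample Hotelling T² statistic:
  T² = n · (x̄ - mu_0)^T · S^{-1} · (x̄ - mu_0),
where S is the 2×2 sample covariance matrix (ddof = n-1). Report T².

Step 1 — sample mean vector:
  mean(X) = (2 + 1 + 5 + 4 + 7 + 2) / 6 = 21/6 = 3.5
  mean(Y) = (8 + 3 + 2 + 7 + 4 + 9) / 6 = 33/6 = 5.5
  x̄ = (3.5, 5.5),  deviation x̄ - mu_0 = (3.5, 5.5) - (7, 1) = (-3.5, 4.5).

Step 2 — sample covariance matrix, S[i,j] = (1/(n-1)) · Σ_k (x_{k,i} - mean_i) · (x_{k,j} - mean_j), divisor n-1 = 5:
  S[X,X] = ((-1.5)·(-1.5) + (-2.5)·(-2.5) + (1.5)·(1.5) + (0.5)·(0.5) + (3.5)·(3.5) + (-1.5)·(-1.5)) / 5 = 25.5/5 = 5.1
  S[X,Y] = ((-1.5)·(2.5) + (-2.5)·(-2.5) + (1.5)·(-3.5) + (0.5)·(1.5) + (3.5)·(-1.5) + (-1.5)·(3.5)) / 5 = -12.5/5 = -2.5
  S[Y,Y] = ((2.5)·(2.5) + (-2.5)·(-2.5) + (-3.5)·(-3.5) + (1.5)·(1.5) + (-1.5)·(-1.5) + (3.5)·(3.5)) / 5 = 41.5/5 = 8.3
  S = [[5.1, -2.5],
 [-2.5, 8.3]].

Step 3 — invert S. det(S) = 5.1·8.3 - (-2.5)² = 36.08.
  S^{-1} = (1/det) · [[d, -b], [-b, a]] = [[0.23, 0.0693],
 [0.0693, 0.1414]].

Step 4 — quadratic form (x̄ - mu_0)^T · S^{-1} · (x̄ - mu_0):
  S^{-1} · (x̄ - mu_0) = (-0.4933, 0.3936),
  (x̄ - mu_0)^T · [...] = (-3.5)·(-0.4933) + (4.5)·(0.3936) = 3.4978.

Step 5 — scale by n: T² = 6 · 3.4978 = 20.9867.

T² ≈ 20.9867


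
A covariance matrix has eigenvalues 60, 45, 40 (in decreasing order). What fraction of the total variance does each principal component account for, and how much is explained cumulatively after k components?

Step 1 — total variance = trace(Sigma) = Σ λ_i = 60 + 45 + 40 = 145.

Step 2 — fraction explained by component i = λ_i / Σ λ:
  PC1: 60/145 = 0.4138
  PC2: 45/145 = 0.3103
  PC3: 40/145 = 0.2759

Step 3 — cumulative fraction after k components = (λ_1 + ... + λ_k) / Σ λ:
  k = 1: 60/145 = 0.4138
  k = 2: (60 + 45)/145 = 105/145 = 0.7241
  k = 3: (60 + 45 + 40)/145 = 145/145 = 1

Summary (fraction, with percent):

explained: PC1 0.4138 (41.38%), PC2 0.3103 (31.03%), PC3 0.2759 (27.59%);  cumulative: 0.4138, 0.7241, 1


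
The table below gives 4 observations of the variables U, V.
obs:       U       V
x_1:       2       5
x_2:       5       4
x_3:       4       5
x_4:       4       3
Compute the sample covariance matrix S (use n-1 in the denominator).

Step 1 — column means:
  mean(U) = (2 + 5 + 4 + 4) / 4 = 15/4 = 3.75
  mean(V) = (5 + 4 + 5 + 3) / 4 = 17/4 = 4.25

Step 2 — sample covariance S[i,j] = (1/(n-1)) · Σ_k (x_{k,i} - mean_i) · (x_{k,j} - mean_j), with n-1 = 3.
  S[U,U] = ((-1.75)·(-1.75) + (1.25)·(1.25) + (0.25)·(0.25) + (0.25)·(0.25)) / 3 = 4.75/3 = 1.5833
  S[U,V] = ((-1.75)·(0.75) + (1.25)·(-0.25) + (0.25)·(0.75) + (0.25)·(-1.25)) / 3 = -1.75/3 = -0.5833
  S[V,V] = ((0.75)·(0.75) + (-0.25)·(-0.25) + (0.75)·(0.75) + (-1.25)·(-1.25)) / 3 = 2.75/3 = 0.9167

S is symmetric (S[j,i] = S[i,j]). Assembling:

S = [[1.5833, -0.5833],
 [-0.5833, 0.9167]]


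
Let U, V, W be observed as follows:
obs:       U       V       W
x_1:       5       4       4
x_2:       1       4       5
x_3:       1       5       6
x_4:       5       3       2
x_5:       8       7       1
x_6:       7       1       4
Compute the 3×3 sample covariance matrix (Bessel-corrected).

Step 1 — column means:
  mean(U) = (5 + 1 + 1 + 5 + 8 + 7) / 6 = 27/6 = 4.5
  mean(V) = (4 + 4 + 5 + 3 + 7 + 1) / 6 = 24/6 = 4
  mean(W) = (4 + 5 + 6 + 2 + 1 + 4) / 6 = 22/6 = 3.6667

Step 2 — sample covariance S[i,j] = (1/(n-1)) · Σ_k (x_{k,i} - mean_i) · (x_{k,j} - mean_j), with n-1 = 5.
  S[U,U] = ((0.5)·(0.5) + (-3.5)·(-3.5) + (-3.5)·(-3.5) + (0.5)·(0.5) + (3.5)·(3.5) + (2.5)·(2.5)) / 5 = 43.5/5 = 8.7
  S[U,V] = ((0.5)·(0) + (-3.5)·(0) + (-3.5)·(1) + (0.5)·(-1) + (3.5)·(3) + (2.5)·(-3)) / 5 = -1/5 = -0.2
  S[U,W] = ((0.5)·(0.3333) + (-3.5)·(1.3333) + (-3.5)·(2.3333) + (0.5)·(-1.6667) + (3.5)·(-2.6667) + (2.5)·(0.3333)) / 5 = -22/5 = -4.4
  S[V,V] = ((0)·(0) + (0)·(0) + (1)·(1) + (-1)·(-1) + (3)·(3) + (-3)·(-3)) / 5 = 20/5 = 4
  S[V,W] = ((0)·(0.3333) + (0)·(1.3333) + (1)·(2.3333) + (-1)·(-1.6667) + (3)·(-2.6667) + (-3)·(0.3333)) / 5 = -5/5 = -1
  S[W,W] = ((0.3333)·(0.3333) + (1.3333)·(1.3333) + (2.3333)·(2.3333) + (-1.6667)·(-1.6667) + (-2.6667)·(-2.6667) + (0.3333)·(0.3333)) / 5 = 17.3333/5 = 3.4667

S is symmetric (S[j,i] = S[i,j]). Assembling:

S = [[8.7, -0.2, -4.4],
 [-0.2, 4, -1],
 [-4.4, -1, 3.4667]]


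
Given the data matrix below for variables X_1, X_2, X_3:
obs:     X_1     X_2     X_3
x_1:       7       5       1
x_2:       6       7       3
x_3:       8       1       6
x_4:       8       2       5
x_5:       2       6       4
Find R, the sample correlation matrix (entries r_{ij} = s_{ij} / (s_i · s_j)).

Step 1 — column means:
  mean(X_1) = (7 + 6 + 8 + 8 + 2) / 5 = 31/5 = 6.2
  mean(X_2) = (5 + 7 + 1 + 2 + 6) / 5 = 21/5 = 4.2
  mean(X_3) = (1 + 3 + 6 + 5 + 4) / 5 = 19/5 = 3.8

Step 2 — sample variances and covariances s[i,j] = (1/(n-1)) · Σ_k (x_{k,i} - mean_i) · (x_{k,j} - mean_j), with n-1 = 4:
  s[X_1,X_1] = ((0.8)·(0.8) + (-0.2)·(-0.2) + (1.8)·(1.8) + (1.8)·(1.8) + (-4.2)·(-4.2)) / 4 = 24.8/4 = 6.2
  s[X_1,X_2] = ((0.8)·(0.8) + (-0.2)·(2.8) + (1.8)·(-3.2) + (1.8)·(-2.2) + (-4.2)·(1.8)) / 4 = -17.2/4 = -4.3
  s[X_1,X_3] = ((0.8)·(-2.8) + (-0.2)·(-0.8) + (1.8)·(2.2) + (1.8)·(1.2) + (-4.2)·(0.2)) / 4 = 3.2/4 = 0.8
  s[X_2,X_2] = ((0.8)·(0.8) + (2.8)·(2.8) + (-3.2)·(-3.2) + (-2.2)·(-2.2) + (1.8)·(1.8)) / 4 = 26.8/4 = 6.7
  s[X_2,X_3] = ((0.8)·(-2.8) + (2.8)·(-0.8) + (-3.2)·(2.2) + (-2.2)·(1.2) + (1.8)·(0.2)) / 4 = -13.8/4 = -3.45
  s[X_3,X_3] = ((-2.8)·(-2.8) + (-0.8)·(-0.8) + (2.2)·(2.2) + (1.2)·(1.2) + (0.2)·(0.2)) / 4 = 14.8/4 = 3.7
  Sample standard deviations s_i = √(s[i,i]):
  s(X_1) = √(6.2) = 2.49
  s(X_2) = √(6.7) = 2.5884
  s(X_3) = √(3.7) = 1.9235

Step 3 — r_{ij} = s_{ij} / (s_i · s_j):
  r[X_1,X_1] = 1 (diagonal).
  r[X_1,X_2] = -4.3 / (2.49 · 2.5884) = -4.3 / 6.4452 = -0.6672
  r[X_1,X_3] = 0.8 / (2.49 · 1.9235) = 0.8 / 4.7896 = 0.167
  r[X_2,X_2] = 1 (diagonal).
  r[X_2,X_3] = -3.45 / (2.5884 · 1.9235) = -3.45 / 4.979 = -0.6929
  r[X_3,X_3] = 1 (diagonal).

R is symmetric with unit diagonal. Assembling:

R = [[1, -0.6672, 0.167],
 [-0.6672, 1, -0.6929],
 [0.167, -0.6929, 1]]


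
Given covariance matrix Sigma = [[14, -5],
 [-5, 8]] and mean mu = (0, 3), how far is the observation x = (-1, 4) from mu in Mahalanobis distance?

Step 1 — centre the observation: (x - mu) = (-1, 1).

Step 2 — invert Sigma. det(Sigma) = 14·8 - (-5)² = 87.
  Sigma^{-1} = (1/det) · [[d, -b], [-b, a]] = [[0.092, 0.0575],
 [0.0575, 0.1609]].

Step 3 — form the quadratic (x - mu)^T · Sigma^{-1} · (x - mu):
  Sigma^{-1} · (x - mu) = (-0.0345, 0.1034).
  (x - mu)^T · [Sigma^{-1} · (x - mu)] = (-1)·(-0.0345) + (1)·(0.1034) = 0.1379.

Step 4 — take square root: d = √(0.1379) ≈ 0.3714.

d(x, mu) = √(0.1379) ≈ 0.3714


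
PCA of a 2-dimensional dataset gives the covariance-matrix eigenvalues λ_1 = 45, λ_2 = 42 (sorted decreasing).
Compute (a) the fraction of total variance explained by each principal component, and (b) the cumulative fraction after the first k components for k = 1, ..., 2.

Step 1 — total variance = trace(Sigma) = Σ λ_i = 45 + 42 = 87.

Step 2 — fraction explained by component i = λ_i / Σ λ:
  PC1: 45/87 = 0.5172
  PC2: 42/87 = 0.4828

Step 3 — cumulative fraction after k components = (λ_1 + ... + λ_k) / Σ λ:
  k = 1: 45/87 = 0.5172
  k = 2: (45 + 42)/87 = 87/87 = 1

Summary (fraction, with percent):

explained: PC1 0.5172 (51.72%), PC2 0.4828 (48.28%);  cumulative: 0.5172, 1


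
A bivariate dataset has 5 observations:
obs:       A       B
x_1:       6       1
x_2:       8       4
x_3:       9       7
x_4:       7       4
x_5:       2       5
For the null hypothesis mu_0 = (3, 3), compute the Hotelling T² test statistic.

Step 1 — sample mean vector:
  mean(A) = (6 + 8 + 9 + 7 + 2) / 5 = 32/5 = 6.4
  mean(B) = (1 + 4 + 7 + 4 + 5) / 5 = 21/5 = 4.2
  x̄ = (6.4, 4.2),  deviation x̄ - mu_0 = (6.4, 4.2) - (3, 3) = (3.4, 1.2).

Step 2 — sample covariance matrix, S[i,j] = (1/(n-1)) · Σ_k (x_{k,i} - mean_i) · (x_{k,j} - mean_j), divisor n-1 = 4:
  S[A,A] = ((-0.4)·(-0.4) + (1.6)·(1.6) + (2.6)·(2.6) + (0.6)·(0.6) + (-4.4)·(-4.4)) / 4 = 29.2/4 = 7.3
  S[A,B] = ((-0.4)·(-3.2) + (1.6)·(-0.2) + (2.6)·(2.8) + (0.6)·(-0.2) + (-4.4)·(0.8)) / 4 = 4.6/4 = 1.15
  S[B,B] = ((-3.2)·(-3.2) + (-0.2)·(-0.2) + (2.8)·(2.8) + (-0.2)·(-0.2) + (0.8)·(0.8)) / 4 = 18.8/4 = 4.7
  S = [[7.3, 1.15],
 [1.15, 4.7]].

Step 3 — invert S. det(S) = 7.3·4.7 - (1.15)² = 32.9875.
  S^{-1} = (1/det) · [[d, -b], [-b, a]] = [[0.1425, -0.0349],
 [-0.0349, 0.2213]].

Step 4 — quadratic form (x̄ - mu_0)^T · S^{-1} · (x̄ - mu_0):
  S^{-1} · (x̄ - mu_0) = (0.4426, 0.147),
  (x̄ - mu_0)^T · [...] = (3.4)·(0.4426) + (1.2)·(0.147) = 1.6812.

Step 5 — scale by n: T² = 5 · 1.6812 = 8.4062.

T² ≈ 8.4062


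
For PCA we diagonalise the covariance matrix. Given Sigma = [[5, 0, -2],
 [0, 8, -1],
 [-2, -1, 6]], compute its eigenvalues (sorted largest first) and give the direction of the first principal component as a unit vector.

Step 1 — characteristic polynomial p(λ) = det(λI - Sigma) = λ³ - tr·λ² + c_1·λ - det, where tr = trace, c_1 = sum of the principal 2×2 minors, det = det(Sigma):
  tr = 5 + 8 + 6 = 19,
  c_1 = (5·8 - (0)²) + (5·6 - (-2)²) + (8·6 - (-1)²) = 40 + 26 + 47 = 113,
  det = 5·(8·6 - (-1)²) - (0)·((0)·6 - (-1)·(-2)) + (-2)·((0)·(-1) - 8·(-2)) = 5·(47) - (0)·(-2) + (-2)·(16) = 203.
  So p(λ) = λ³ - 19λ² + 113λ - 203.
Step 2 — look for an integer root (rational root theorem: any rational root is an integer divisor of 203). Testing λ = 7:
  p(7) = 343 - 931 + 791 - 203 = 0  ✓
  Dividing out (λ - 7): p(λ) = (λ - 7)(λ² - 12λ + 29).
Step 3 — remaining eigenvalues from the quadratic λ² - 12λ + 29 = 0:
  Δ = 12² - 4·29 = 144 - 116 = 28,  λ = (12 ± √28)/2 = (12 ± 5.2915)/2 ≈ 8.6458 or 3.3542.
  Sorted: λ_1 = 8.6458,  λ_2 = 7,  λ_3 = 3.3542  (check: sum = 19 = tr ✓).

Step 4 — unit eigenvector for λ_1 ≈ 8.6458: v spans the null space of (Sigma - λ_1 I), whose rows are
  r_1 = (-3.6458, 0, -2),  r_2 = (0, -0.6458, -1),  r_3 = (-2, -1, -2.6458).
  v is orthogonal to every row, so take v ∝ r_1 × r_2 = ((0)·(-1) - (-2)·(-0.6458), (-2)·(0) - (-3.6458)·(-1), (-3.6458)·(-0.6458) - (0)·(0)) ≈ (-1.2915, -3.6458, 2.3542).
  Rescale (multiply by -1 so the first nonzero entry is positive): u = (1.2915, 3.6458, -2.3542).
  ||u|| = √((1.2915)² + (3.6458)² + (-2.3542)²) = √(20.502) ≈ 4.5279,  v_1 = u/||u|| ≈ (0.2852, 0.8052, -0.5199) (||v_1|| = 1).

λ_1 = 8.6458,  λ_2 = 7,  λ_3 = 3.3542;  v_1 ≈ (0.2852, 0.8052, -0.5199)


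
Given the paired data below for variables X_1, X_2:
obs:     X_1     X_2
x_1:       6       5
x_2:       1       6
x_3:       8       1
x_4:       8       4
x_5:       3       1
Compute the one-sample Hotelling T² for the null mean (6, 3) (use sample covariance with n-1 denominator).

Step 1 — sample mean vector:
  mean(X_1) = (6 + 1 + 8 + 8 + 3) / 5 = 26/5 = 5.2
  mean(X_2) = (5 + 6 + 1 + 4 + 1) / 5 = 17/5 = 3.4
  x̄ = (5.2, 3.4),  deviation x̄ - mu_0 = (5.2, 3.4) - (6, 3) = (-0.8, 0.4).

Step 2 — sample covariance matrix, S[i,j] = (1/(n-1)) · Σ_k (x_{k,i} - mean_i) · (x_{k,j} - mean_j), divisor n-1 = 4:
  S[X_1,X_1] = ((0.8)·(0.8) + (-4.2)·(-4.2) + (2.8)·(2.8) + (2.8)·(2.8) + (-2.2)·(-2.2)) / 4 = 38.8/4 = 9.7
  S[X_1,X_2] = ((0.8)·(1.6) + (-4.2)·(2.6) + (2.8)·(-2.4) + (2.8)·(0.6) + (-2.2)·(-2.4)) / 4 = -9.4/4 = -2.35
  S[X_2,X_2] = ((1.6)·(1.6) + (2.6)·(2.6) + (-2.4)·(-2.4) + (0.6)·(0.6) + (-2.4)·(-2.4)) / 4 = 21.2/4 = 5.3
  S = [[9.7, -2.35],
 [-2.35, 5.3]].

Step 3 — invert S. det(S) = 9.7·5.3 - (-2.35)² = 45.8875.
  S^{-1} = (1/det) · [[d, -b], [-b, a]] = [[0.1155, 0.0512],
 [0.0512, 0.2114]].

Step 4 — quadratic form (x̄ - mu_0)^T · S^{-1} · (x̄ - mu_0):
  S^{-1} · (x̄ - mu_0) = (-0.0719, 0.0436),
  (x̄ - mu_0)^T · [...] = (-0.8)·(-0.0719) + (0.4)·(0.0436) = 0.075.

Step 5 — scale by n: T² = 5 · 0.075 = 0.3748.

T² ≈ 0.3748


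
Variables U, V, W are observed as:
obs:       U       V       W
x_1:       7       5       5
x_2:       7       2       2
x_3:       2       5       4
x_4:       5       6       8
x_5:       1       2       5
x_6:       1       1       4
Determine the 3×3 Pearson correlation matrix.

Step 1 — column means:
  mean(U) = (7 + 7 + 2 + 5 + 1 + 1) / 6 = 23/6 = 3.8333
  mean(V) = (5 + 2 + 5 + 6 + 2 + 1) / 6 = 21/6 = 3.5
  mean(W) = (5 + 2 + 4 + 8 + 5 + 4) / 6 = 28/6 = 4.6667

Step 2 — sample variances and covariances s[i,j] = (1/(n-1)) · Σ_k (x_{k,i} - mean_i) · (x_{k,j} - mean_j), with n-1 = 5:
  s[U,U] = ((3.1667)·(3.1667) + (3.1667)·(3.1667) + (-1.8333)·(-1.8333) + (1.1667)·(1.1667) + (-2.8333)·(-2.8333) + (-2.8333)·(-2.8333)) / 5 = 40.8333/5 = 8.1667
  s[U,V] = ((3.1667)·(1.5) + (3.1667)·(-1.5) + (-1.8333)·(1.5) + (1.1667)·(2.5) + (-2.8333)·(-1.5) + (-2.8333)·(-2.5)) / 5 = 11.5/5 = 2.3
  s[U,W] = ((3.1667)·(0.3333) + (3.1667)·(-2.6667) + (-1.8333)·(-0.6667) + (1.1667)·(3.3333) + (-2.8333)·(0.3333) + (-2.8333)·(-0.6667)) / 5 = -1.3333/5 = -0.2667
  s[V,V] = ((1.5)·(1.5) + (-1.5)·(-1.5) + (1.5)·(1.5) + (2.5)·(2.5) + (-1.5)·(-1.5) + (-2.5)·(-2.5)) / 5 = 21.5/5 = 4.3
  s[V,W] = ((1.5)·(0.3333) + (-1.5)·(-2.6667) + (1.5)·(-0.6667) + (2.5)·(3.3333) + (-1.5)·(0.3333) + (-2.5)·(-0.6667)) / 5 = 13/5 = 2.6
  s[W,W] = ((0.3333)·(0.3333) + (-2.6667)·(-2.6667) + (-0.6667)·(-0.6667) + (3.3333)·(3.3333) + (0.3333)·(0.3333) + (-0.6667)·(-0.6667)) / 5 = 19.3333/5 = 3.8667
  Sample standard deviations s_i = √(s[i,i]):
  s(U) = √(8.1667) = 2.8577
  s(V) = √(4.3) = 2.0736
  s(W) = √(3.8667) = 1.9664

Step 3 — r_{ij} = s_{ij} / (s_i · s_j):
  r[U,U] = 1 (diagonal).
  r[U,V] = 2.3 / (2.8577 · 2.0736) = 2.3 / 5.9259 = 0.3881
  r[U,W] = -0.2667 / (2.8577 · 1.9664) = -0.2667 / 5.6194 = -0.0475
  r[V,V] = 1 (diagonal).
  r[V,W] = 2.6 / (2.0736 · 1.9664) = 2.6 / 4.0776 = 0.6376
  r[W,W] = 1 (diagonal).

R is symmetric with unit diagonal. Assembling:

R = [[1, 0.3881, -0.0475],
 [0.3881, 1, 0.6376],
 [-0.0475, 0.6376, 1]]
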